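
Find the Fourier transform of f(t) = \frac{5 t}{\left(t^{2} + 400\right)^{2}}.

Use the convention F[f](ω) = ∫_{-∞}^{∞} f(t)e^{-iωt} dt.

F(ω) = - \frac{i \pi \omega e^{- 20 \left|{\omega}\right|}}{8}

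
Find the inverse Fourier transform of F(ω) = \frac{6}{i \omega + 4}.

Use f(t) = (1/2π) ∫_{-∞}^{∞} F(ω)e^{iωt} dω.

f(t) = 6 e^{- 4 t} u\left(t\right)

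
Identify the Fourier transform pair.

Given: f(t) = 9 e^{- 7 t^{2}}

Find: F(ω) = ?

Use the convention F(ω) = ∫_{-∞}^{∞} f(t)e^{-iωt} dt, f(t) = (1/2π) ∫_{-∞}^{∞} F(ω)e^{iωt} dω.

F(ω) = \frac{9 \sqrt{7} \sqrt{\pi} e^{- \frac{\omega^{2}}{28}}}{7}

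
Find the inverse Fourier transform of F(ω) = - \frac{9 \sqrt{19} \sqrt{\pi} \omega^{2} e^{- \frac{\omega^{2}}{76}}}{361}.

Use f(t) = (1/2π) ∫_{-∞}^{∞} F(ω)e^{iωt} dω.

f(t) = 9 \left(76 t^{2} - 2\right) e^{- 19 t^{2}}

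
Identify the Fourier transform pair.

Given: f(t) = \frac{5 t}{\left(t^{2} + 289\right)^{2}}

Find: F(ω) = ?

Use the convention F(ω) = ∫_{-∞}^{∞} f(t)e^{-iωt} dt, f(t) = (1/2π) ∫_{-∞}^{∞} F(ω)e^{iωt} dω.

F(ω) = - \frac{5 i \pi \omega e^{- 17 \left|{\omega}\right|}}{34}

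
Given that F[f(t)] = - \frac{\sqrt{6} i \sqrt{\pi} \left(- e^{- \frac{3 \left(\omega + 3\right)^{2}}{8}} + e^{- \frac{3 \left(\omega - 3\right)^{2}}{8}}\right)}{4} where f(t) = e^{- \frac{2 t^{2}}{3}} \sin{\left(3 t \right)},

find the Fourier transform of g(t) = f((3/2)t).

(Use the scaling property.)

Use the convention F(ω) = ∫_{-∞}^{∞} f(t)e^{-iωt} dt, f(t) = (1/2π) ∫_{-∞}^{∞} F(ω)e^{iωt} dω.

F[g](ω) = \frac{\sqrt{6} i \sqrt{\pi} \left(1 - e^{3 \omega}\right) e^{- \frac{\omega^{2}}{6} - \frac{3 \omega}{2} - \frac{27}{8}}}{6}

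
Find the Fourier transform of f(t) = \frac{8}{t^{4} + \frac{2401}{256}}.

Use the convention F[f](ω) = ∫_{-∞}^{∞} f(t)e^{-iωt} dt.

F(ω) = \frac{512 \pi e^{- \frac{7 \sqrt{2} \left|{\omega}\right|}{8}} \sin{\left(\frac{7 \sqrt{2} \left|{\omega}\right|}{8} + \frac{\pi}{4} \right)}}{343}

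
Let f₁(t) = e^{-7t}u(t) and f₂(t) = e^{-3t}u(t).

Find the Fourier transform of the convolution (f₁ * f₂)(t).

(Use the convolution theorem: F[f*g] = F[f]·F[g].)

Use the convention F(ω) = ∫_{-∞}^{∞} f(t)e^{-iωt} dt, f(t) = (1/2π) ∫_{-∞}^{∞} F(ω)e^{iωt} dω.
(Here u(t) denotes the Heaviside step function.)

F[f₁*f₂](ω) = \frac{1}{\left(i \omega + 3\right) \left(i \omega + 7\right)}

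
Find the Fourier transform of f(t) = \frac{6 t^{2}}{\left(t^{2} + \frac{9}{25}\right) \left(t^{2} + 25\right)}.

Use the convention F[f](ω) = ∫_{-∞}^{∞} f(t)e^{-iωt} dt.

F(ω) = \frac{375 \pi e^{- 5 \left|{\omega}\right|}}{308} - \frac{45 \pi e^{- \frac{3 \left|{\omega}\right|}{5}}}{308}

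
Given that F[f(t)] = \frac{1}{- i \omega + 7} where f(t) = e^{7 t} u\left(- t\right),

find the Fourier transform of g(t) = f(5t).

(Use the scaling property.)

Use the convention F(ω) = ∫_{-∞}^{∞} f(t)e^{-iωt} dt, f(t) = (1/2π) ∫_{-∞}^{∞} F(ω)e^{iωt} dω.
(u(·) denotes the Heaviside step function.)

F[g](ω) = \frac{i}{\omega + 35 i}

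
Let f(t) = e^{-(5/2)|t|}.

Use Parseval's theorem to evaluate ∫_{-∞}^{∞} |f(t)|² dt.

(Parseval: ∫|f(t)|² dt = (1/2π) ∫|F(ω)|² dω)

∫|f(t)|² dt = \frac{2}{5}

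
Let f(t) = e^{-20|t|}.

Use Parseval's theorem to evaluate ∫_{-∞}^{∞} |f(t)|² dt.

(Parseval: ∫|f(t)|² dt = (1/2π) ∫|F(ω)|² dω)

∫|f(t)|² dt = \frac{1}{20}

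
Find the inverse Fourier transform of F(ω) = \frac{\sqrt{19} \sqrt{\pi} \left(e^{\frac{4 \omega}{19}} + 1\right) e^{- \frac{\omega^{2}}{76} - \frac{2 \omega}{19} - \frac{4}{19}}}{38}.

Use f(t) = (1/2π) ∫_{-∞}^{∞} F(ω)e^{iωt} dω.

f(t) = e^{- 19 t^{2}} \cos{\left(4 t \right)}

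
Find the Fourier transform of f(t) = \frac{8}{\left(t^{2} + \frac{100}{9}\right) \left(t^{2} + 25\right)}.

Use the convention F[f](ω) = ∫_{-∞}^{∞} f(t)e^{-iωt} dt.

F(ω) = - \frac{72 \pi e^{- 5 \left|{\omega}\right|}}{625} + \frac{108 \pi e^{- \frac{10 \left|{\omega}\right|}{3}}}{625}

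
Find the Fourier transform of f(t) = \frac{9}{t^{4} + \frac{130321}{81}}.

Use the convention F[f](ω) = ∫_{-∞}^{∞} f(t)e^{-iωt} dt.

F(ω) = \frac{243 \pi e^{- \frac{19 \sqrt{2} \left|{\omega}\right|}{6}} \sin{\left(\frac{19 \sqrt{2} \left|{\omega}\right|}{6} + \frac{\pi}{4} \right)}}{6859}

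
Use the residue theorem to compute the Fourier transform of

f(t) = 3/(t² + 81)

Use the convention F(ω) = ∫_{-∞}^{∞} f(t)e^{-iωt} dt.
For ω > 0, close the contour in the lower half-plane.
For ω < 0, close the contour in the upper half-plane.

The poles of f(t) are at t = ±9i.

Let g(z) = f(z)e^{-iωz}; for large |z| the factor e^{-iωz} decays in the lower half-plane when ω > 0 and in the upper half-plane when ω < 0.

Case ω > 0 (lower half-plane, clockwise contour ⇒ F(ω) = -2πi·ΣRes):
  Res_{z = - 9 i} g(z) = \frac{i e^{- 9 \omega}}{6}
  F(ω) = -2πi·ΣRes = \frac{\pi e^{- 9 \omega}}{3}

Case ω < 0 (upper half-plane, counterclockwise contour ⇒ F(ω) = +2πi·ΣRes):
  Res_{z = 9 i} g(z) = - \frac{i e^{9 \omega}}{6}
  F(ω) = 2πi·ΣRes = \frac{\pi e^{9 \omega}}{3}

Both cases combine into a single formula in |ω|:

F(ω) = \frac{\pi e^{- 9 \left|{\omega}\right|}}{3}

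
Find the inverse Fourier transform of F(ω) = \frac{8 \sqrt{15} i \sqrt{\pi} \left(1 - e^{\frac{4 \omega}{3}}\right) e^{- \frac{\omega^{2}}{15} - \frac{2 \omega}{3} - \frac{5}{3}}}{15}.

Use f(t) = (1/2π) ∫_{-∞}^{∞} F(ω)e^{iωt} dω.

f(t) = 8 e^{- \frac{15 t^{2}}{4}} \sin{\left(5 t \right)}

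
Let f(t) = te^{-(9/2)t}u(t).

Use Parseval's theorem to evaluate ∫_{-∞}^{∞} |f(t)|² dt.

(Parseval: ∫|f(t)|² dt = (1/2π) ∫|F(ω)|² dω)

∫|f(t)|² dt = \frac{2}{729}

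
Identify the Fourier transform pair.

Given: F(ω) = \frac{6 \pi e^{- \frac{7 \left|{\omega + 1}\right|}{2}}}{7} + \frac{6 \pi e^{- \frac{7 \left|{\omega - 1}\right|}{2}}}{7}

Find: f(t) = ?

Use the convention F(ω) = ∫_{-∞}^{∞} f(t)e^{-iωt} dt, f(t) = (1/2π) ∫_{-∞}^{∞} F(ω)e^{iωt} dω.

f(t) = \frac{6 \cos{\left(t \right)}}{t^{2} + \frac{49}{4}}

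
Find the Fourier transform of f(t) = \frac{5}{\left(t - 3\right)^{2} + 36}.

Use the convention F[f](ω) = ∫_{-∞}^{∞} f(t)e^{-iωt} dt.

F(ω) = \frac{5 \pi e^{- 3 i \omega - 6 \left|{\omega}\right|}}{6}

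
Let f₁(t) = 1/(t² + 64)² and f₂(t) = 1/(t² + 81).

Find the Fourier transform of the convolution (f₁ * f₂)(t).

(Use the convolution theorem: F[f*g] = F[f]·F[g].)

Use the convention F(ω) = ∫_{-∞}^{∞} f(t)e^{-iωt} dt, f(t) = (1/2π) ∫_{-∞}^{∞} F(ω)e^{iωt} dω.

F[f₁*f₂](ω) = \frac{\pi^{2} \left(8 \left|{\omega}\right| + 1\right) e^{- 17 \left|{\omega}\right|}}{9216}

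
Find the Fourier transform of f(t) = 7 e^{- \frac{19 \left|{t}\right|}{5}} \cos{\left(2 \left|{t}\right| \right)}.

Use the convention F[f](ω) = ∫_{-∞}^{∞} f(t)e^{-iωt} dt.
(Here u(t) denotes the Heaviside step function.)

F(ω) = \frac{1330 \left(25 \omega^{2} + 461\right)}{625 \omega^{4} + 13050 \omega^{2} + 212521}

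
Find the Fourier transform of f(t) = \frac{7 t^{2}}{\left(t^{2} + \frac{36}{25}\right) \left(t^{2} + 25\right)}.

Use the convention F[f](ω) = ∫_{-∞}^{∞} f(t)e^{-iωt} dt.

F(ω) = \frac{875 \pi e^{- 5 \left|{\omega}\right|}}{589} - \frac{210 \pi e^{- \frac{6 \left|{\omega}\right|}{5}}}{589}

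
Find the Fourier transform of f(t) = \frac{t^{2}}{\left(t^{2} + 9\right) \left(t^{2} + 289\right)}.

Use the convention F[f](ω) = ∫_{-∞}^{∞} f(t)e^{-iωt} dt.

F(ω) = \frac{\pi \left(17 - 3 e^{14 \left|{\omega}\right|}\right) e^{- 17 \left|{\omega}\right|}}{280}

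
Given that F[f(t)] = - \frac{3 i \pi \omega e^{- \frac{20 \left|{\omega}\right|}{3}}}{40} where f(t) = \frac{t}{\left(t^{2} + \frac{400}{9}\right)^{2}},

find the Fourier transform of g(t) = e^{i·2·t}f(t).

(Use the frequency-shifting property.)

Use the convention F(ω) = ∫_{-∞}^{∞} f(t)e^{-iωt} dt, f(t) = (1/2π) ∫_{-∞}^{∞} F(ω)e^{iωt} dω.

F[g](ω) = \frac{3 i \pi \left(2 - \omega\right) e^{- \frac{20 \left|{\omega - 2}\right|}{3}}}{40}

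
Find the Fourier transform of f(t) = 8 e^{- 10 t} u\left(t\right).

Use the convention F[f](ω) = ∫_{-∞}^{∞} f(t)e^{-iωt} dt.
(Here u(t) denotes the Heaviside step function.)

F(ω) = \frac{8}{i \omega + 10}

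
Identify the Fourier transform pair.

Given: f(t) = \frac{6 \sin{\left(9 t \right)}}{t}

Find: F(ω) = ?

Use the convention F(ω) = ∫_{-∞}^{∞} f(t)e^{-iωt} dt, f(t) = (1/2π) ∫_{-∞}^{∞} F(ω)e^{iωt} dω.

F(ω) = \begin{cases} 6 \pi & \text{for}\: \omega > -9 \wedge \omega < 9 \\0 & \text{otherwise} \end{cases}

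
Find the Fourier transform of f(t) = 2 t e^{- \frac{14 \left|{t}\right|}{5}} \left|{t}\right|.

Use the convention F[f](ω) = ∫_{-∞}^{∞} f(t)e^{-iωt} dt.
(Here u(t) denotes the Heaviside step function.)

F(ω) = \frac{5000 i \omega \left(25 \omega^{2} - 588\right)}{\left(25 \omega^{2} + 196\right)^{3}}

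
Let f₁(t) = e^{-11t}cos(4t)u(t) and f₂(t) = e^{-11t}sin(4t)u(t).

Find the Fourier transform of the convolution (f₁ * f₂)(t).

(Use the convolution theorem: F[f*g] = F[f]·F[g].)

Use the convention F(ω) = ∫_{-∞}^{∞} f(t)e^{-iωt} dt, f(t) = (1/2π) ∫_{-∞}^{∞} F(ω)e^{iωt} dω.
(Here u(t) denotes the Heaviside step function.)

F[f₁*f₂](ω) = \frac{4 \left(i \omega + 11\right)}{\left(\left(i \omega + 11\right)^{2} + 16\right)^{2}}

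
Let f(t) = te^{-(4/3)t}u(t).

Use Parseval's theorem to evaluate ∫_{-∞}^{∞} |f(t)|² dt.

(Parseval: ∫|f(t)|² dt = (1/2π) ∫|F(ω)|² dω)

∫|f(t)|² dt = \frac{27}{256}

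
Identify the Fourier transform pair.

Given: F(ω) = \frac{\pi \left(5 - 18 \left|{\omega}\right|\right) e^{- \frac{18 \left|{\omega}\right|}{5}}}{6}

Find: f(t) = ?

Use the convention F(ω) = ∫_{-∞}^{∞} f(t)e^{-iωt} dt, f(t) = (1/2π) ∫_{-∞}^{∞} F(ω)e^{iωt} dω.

f(t) = \frac{6 t^{2}}{\left(t^{2} + \frac{324}{25}\right)^{2}}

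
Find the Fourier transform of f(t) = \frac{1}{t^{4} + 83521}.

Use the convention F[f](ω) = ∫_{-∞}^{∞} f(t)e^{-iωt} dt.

F(ω) = \frac{\pi e^{- \frac{17 \sqrt{2} \left|{\omega}\right|}{2}} \sin{\left(\frac{17 \sqrt{2} \left|{\omega}\right|}{2} + \frac{\pi}{4} \right)}}{4913}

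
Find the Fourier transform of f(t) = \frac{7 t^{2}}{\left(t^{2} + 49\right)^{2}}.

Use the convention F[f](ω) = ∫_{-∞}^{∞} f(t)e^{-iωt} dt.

F(ω) = \frac{\pi \left(1 - 7 \left|{\omega}\right|\right) e^{- 7 \left|{\omega}\right|}}{2}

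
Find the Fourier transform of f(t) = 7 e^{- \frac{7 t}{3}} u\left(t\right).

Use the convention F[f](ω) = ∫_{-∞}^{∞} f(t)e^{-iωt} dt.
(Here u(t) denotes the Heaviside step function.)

F(ω) = \frac{21}{3 i \omega + 7}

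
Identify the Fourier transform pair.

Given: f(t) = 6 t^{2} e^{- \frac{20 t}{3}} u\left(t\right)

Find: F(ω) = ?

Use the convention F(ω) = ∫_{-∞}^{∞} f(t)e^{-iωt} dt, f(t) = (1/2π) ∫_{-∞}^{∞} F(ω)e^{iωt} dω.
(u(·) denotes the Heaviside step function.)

F(ω) = \frac{324}{\left(3 i \omega + 20\right)^{3}}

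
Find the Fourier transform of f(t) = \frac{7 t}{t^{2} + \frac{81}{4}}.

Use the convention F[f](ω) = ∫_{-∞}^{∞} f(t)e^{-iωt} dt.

F(ω) = - 7 i \pi e^{- \frac{9 \left|{\omega}\right|}{2}} \operatorname{sign}{\left(\omega \right)}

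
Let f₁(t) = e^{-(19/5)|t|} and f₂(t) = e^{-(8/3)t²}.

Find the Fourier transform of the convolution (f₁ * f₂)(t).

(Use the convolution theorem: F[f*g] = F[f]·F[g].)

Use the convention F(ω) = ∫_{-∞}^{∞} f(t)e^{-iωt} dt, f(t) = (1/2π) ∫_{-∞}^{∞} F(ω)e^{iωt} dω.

F[f₁*f₂](ω) = \frac{95 \sqrt{6} \sqrt{\pi} e^{- \frac{3 \omega^{2}}{32}}}{2 \left(25 \omega^{2} + 361\right)}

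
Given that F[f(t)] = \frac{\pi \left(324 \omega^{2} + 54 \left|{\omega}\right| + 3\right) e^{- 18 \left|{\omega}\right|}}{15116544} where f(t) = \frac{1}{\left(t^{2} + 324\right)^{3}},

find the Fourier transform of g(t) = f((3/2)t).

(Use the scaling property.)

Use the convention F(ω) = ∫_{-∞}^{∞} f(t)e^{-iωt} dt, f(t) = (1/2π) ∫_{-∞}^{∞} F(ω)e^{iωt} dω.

F[g](ω) = \frac{\pi \left(48 \omega^{2} + 12 \left|{\omega}\right| + 1\right) e^{- 12 \left|{\omega}\right|}}{7558272}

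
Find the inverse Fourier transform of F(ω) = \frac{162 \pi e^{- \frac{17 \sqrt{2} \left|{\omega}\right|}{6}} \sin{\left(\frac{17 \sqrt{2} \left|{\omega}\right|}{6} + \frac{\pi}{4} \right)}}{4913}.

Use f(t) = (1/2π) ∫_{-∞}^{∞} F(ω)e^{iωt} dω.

f(t) = \frac{6}{t^{4} + \frac{83521}{81}}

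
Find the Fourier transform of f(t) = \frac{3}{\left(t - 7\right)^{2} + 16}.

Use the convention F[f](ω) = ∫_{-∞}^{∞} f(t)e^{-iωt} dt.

F(ω) = \frac{3 \pi e^{- 7 i \omega - 4 \left|{\omega}\right|}}{4}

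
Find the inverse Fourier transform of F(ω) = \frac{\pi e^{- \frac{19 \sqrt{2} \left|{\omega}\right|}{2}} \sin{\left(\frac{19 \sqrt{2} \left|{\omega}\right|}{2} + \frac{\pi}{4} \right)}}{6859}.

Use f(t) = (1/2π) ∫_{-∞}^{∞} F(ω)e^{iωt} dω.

f(t) = \frac{1}{t^{4} + 130321}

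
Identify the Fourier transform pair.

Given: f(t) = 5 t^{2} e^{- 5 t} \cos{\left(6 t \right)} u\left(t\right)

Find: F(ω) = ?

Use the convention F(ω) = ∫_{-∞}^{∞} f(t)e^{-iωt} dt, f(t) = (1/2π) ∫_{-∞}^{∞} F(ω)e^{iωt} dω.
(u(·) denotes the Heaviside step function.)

F(ω) = \frac{10 \left(- 108 i \omega + \left(i \omega + 5\right)^{3} - 540\right)}{\left(\left(i \omega + 5\right)^{2} + 36\right)^{3}}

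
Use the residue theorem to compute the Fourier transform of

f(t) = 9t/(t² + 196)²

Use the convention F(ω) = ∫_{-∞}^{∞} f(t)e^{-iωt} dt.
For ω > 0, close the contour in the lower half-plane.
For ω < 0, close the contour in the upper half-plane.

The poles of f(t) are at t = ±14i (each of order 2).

Let g(z) = f(z)e^{-iωz}; for large |z| the factor e^{-iωz} decays in the lower half-plane when ω > 0 and in the upper half-plane when ω < 0.

Case ω > 0 (lower half-plane, clockwise contour ⇒ F(ω) = -2πi·ΣRes):
  Res_{z = - 14 i} g(z) = \frac{9 \omega e^{- 14 \omega}}{56} (pole of order 2)
  F(ω) = -2πi·ΣRes = - \frac{9 i \pi \omega e^{- 14 \omega}}{28}

Case ω < 0 (upper half-plane, counterclockwise contour ⇒ F(ω) = +2πi·ΣRes):
  Res_{z = 14 i} g(z) = - \frac{9 \omega e^{14 \omega}}{56} (pole of order 2)
  F(ω) = 2πi·ΣRes = - \frac{9 i \pi \omega e^{14 \omega}}{28}

Both cases combine into a single formula in |ω|:

F(ω) = - \frac{9 i \pi \omega e^{- 14 \left|{\omega}\right|}}{28}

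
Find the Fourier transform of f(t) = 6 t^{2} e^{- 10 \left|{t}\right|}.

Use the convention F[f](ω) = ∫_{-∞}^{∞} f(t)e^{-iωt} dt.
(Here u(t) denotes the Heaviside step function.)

F(ω) = \frac{240 \left(100 - 3 \omega^{2}\right)}{\left(\omega^{2} + 100\right)^{3}}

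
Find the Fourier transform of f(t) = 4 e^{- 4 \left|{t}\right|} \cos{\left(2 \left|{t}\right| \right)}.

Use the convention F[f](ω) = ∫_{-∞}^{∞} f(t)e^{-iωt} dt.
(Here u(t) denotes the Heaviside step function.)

F(ω) = \frac{32 \left(\omega^{2} + 20\right)}{\omega^{4} + 24 \omega^{2} + 400}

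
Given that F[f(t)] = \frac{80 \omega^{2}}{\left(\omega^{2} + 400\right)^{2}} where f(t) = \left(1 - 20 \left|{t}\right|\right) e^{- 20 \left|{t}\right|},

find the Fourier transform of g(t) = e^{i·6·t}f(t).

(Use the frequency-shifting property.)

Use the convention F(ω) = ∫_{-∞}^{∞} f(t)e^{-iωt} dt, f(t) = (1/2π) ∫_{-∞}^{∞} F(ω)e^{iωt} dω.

F[g](ω) = \frac{80 \left(\omega - 6\right)^{2}}{\left(\left(\omega - 6\right)^{2} + 400\right)^{2}}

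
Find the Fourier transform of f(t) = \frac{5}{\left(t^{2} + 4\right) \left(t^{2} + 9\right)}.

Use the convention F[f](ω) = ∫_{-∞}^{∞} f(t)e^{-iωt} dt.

F(ω) = \frac{\pi \left(3 e^{\left|{\omega}\right|} - 2\right) e^{- 3 \left|{\omega}\right|}}{6}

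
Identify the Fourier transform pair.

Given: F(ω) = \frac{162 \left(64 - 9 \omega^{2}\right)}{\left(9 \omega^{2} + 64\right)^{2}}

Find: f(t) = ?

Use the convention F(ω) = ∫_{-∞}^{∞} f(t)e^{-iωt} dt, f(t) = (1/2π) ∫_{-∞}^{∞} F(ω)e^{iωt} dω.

f(t) = 9 e^{- \frac{8 \left|{t}\right|}{3}} \left|{t}\right|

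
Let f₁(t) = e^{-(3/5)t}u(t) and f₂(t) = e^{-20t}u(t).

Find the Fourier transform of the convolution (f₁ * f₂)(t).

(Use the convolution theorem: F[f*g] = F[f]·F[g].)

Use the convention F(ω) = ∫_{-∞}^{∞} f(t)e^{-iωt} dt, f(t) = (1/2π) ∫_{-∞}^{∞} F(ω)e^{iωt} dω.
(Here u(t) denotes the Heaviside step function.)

F[f₁*f₂](ω) = \frac{5}{\left(i \omega + 20\right) \left(5 i \omega + 3\right)}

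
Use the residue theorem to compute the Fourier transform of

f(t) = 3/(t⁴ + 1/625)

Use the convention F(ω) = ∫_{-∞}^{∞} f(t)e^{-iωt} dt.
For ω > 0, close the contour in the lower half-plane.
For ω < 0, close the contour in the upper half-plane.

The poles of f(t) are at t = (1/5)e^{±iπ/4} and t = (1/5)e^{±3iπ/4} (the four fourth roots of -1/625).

Let g(z) = f(z)e^{-iωz}; for large |z| the factor e^{-iωz} decays in the lower half-plane when ω > 0 and in the upper half-plane when ω < 0.

Case ω > 0 (lower half-plane, clockwise contour ⇒ F(ω) = -2πi·ΣRes):
  Res_{z = - \frac{\sqrt{2}}{10} - \frac{\sqrt{2} i}{10}} g(z) = \frac{375 \sqrt{2} i \left(1 - i\right) e^{\frac{\sqrt{2} \omega \left(-1 + i\right)}{10}}}{8}
  Res_{z = \frac{\sqrt{2}}{10} - \frac{\sqrt{2} i}{10}} g(z) = \frac{375 \sqrt{2} i \left(1 + i\right) e^{- \frac{\sqrt{2} \omega \left(1 + i\right)}{10}}}{8}
  F(ω) = -2πi·ΣRes = \frac{375 \sqrt{2} \pi \left(1 - i\right) \left(e^{\frac{\sqrt{2} i \omega}{5}} + i\right) e^{- \frac{\sqrt{2} \omega \left(1 + i\right)}{10}}}{4} = 375 \pi e^{- \frac{\sqrt{2} \omega}{10}} \sin{\left(\frac{\sqrt{2} \omega}{10} + \frac{\pi}{4} \right)}

Case ω < 0 (upper half-plane, counterclockwise contour ⇒ F(ω) = +2πi·ΣRes):
  Res_{z = \frac{\sqrt{2}}{10} + \frac{\sqrt{2} i}{10}} g(z) = \frac{375 \sqrt{2} i \left(-1 + i\right) e^{\frac{\sqrt{2} \omega \left(1 - i\right)}{10}}}{8}
  Res_{z = - \frac{\sqrt{2}}{10} + \frac{\sqrt{2} i}{10}} g(z) = \frac{375 \sqrt{2} \left(1 - i\right) e^{\frac{\sqrt{2} \omega \left(1 + i\right)}{10}}}{8}
  F(ω) = 2πi·ΣRes = - \frac{375 \sqrt{2} i \pi \left(i \left(1 - i\right) e^{\frac{\sqrt{2} \omega \left(1 - i\right)}{10}} - \left(1 - i\right) e^{\frac{\sqrt{2} \omega \left(1 + i\right)}{10}}\right)}{4} = 375 \pi e^{\frac{\sqrt{2} \omega}{10}} \cos{\left(\frac{\sqrt{2} \omega}{10} + \frac{\pi}{4} \right)}

Both cases combine into a single formula in |ω|:

F(ω) = 375 \pi e^{- \frac{\sqrt{2} \left|{\omega}\right|}{10}} \sin{\left(\frac{\sqrt{2} \left|{\omega}\right|}{10} + \frac{\pi}{4} \right)}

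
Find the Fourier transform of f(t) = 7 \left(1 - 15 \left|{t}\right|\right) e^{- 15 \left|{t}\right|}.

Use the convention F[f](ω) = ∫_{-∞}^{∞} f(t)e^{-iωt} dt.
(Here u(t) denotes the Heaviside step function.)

F(ω) = \frac{420 \omega^{2}}{\left(\omega^{2} + 225\right)^{2}}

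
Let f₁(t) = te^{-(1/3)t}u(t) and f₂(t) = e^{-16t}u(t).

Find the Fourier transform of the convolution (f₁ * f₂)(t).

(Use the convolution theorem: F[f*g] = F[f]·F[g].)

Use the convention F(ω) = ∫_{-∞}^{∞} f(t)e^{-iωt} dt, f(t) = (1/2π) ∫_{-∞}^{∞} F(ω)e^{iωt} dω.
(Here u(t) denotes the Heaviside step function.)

F[f₁*f₂](ω) = \frac{9}{\left(i \omega + 16\right) \left(3 i \omega + 1\right)^{2}}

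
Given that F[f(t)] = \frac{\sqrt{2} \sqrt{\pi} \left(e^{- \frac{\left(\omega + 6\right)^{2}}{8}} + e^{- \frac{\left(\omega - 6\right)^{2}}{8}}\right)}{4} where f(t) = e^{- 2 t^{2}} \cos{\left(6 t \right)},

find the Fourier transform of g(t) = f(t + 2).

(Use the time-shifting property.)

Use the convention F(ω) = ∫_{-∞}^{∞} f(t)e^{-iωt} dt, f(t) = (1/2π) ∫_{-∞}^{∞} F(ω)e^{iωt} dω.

F[g](ω) = \frac{\sqrt{2} \sqrt{\pi} \left(e^{3 \omega} + 1\right) e^{- \frac{\omega^{2}}{8} - \frac{3 \omega}{2} + 2 i \omega - \frac{9}{2}}}{4}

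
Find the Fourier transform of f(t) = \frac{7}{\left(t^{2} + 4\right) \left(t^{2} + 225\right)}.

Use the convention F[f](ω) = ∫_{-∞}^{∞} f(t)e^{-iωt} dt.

F(ω) = \frac{7 \pi \left(15 e^{13 \left|{\omega}\right|} - 2\right) e^{- 15 \left|{\omega}\right|}}{6630}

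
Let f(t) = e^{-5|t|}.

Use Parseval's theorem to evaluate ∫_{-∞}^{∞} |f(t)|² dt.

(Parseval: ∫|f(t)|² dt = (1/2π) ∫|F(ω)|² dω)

∫|f(t)|² dt = \frac{1}{5}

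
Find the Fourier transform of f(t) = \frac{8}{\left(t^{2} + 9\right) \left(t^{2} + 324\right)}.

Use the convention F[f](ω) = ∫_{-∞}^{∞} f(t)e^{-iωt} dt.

F(ω) = \frac{4 \pi \left(6 e^{15 \left|{\omega}\right|} - 1\right) e^{- 18 \left|{\omega}\right|}}{2835}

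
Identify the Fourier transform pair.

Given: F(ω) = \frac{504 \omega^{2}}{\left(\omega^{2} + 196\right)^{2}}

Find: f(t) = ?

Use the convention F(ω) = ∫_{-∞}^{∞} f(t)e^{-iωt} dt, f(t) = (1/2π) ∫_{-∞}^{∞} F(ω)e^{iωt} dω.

f(t) = 9 \left(1 - 14 \left|{t}\right|\right) e^{- 14 \left|{t}\right|}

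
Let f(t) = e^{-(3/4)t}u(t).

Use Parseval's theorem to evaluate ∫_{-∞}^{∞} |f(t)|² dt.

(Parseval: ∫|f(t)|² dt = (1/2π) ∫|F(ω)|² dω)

∫|f(t)|² dt = \frac{2}{3}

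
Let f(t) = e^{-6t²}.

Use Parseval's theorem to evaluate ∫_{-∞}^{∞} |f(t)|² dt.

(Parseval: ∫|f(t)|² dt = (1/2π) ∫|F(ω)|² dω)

∫|f(t)|² dt = \frac{\sqrt{3} \sqrt{\pi}}{6}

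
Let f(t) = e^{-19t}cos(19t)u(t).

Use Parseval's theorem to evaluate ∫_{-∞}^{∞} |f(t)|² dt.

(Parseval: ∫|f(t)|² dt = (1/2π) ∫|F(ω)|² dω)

∫|f(t)|² dt = \frac{3}{152}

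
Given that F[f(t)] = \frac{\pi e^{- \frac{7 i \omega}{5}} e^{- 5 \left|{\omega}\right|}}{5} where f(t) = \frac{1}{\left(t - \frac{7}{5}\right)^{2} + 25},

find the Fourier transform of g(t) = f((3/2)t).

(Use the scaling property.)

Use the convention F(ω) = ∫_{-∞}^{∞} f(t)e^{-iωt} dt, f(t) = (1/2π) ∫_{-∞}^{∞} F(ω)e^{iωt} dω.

F[g](ω) = \frac{2 \pi e^{- \frac{14 i \omega}{15} - \frac{10 \left|{\omega}\right|}{3}}}{15}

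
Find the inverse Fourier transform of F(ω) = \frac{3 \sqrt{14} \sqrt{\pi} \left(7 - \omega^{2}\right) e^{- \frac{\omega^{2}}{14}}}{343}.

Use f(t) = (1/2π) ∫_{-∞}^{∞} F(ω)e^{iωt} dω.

f(t) = 3 t^{2} e^{- \frac{7 t^{2}}{2}}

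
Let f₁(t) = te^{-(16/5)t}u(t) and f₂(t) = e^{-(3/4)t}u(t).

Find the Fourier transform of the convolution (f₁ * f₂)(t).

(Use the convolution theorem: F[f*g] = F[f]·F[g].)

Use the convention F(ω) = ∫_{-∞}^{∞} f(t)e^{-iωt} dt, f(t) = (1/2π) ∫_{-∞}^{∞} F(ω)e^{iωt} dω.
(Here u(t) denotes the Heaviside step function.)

F[f₁*f₂](ω) = \frac{100}{\left(4 i \omega + 3\right) \left(5 i \omega + 16\right)^{2}}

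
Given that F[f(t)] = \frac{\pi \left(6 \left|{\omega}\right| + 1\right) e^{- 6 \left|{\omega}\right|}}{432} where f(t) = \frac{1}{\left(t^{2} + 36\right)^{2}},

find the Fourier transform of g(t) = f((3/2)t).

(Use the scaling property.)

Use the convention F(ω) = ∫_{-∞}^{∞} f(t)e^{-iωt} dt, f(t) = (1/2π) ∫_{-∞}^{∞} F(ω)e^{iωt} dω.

F[g](ω) = \frac{\pi \left(4 \left|{\omega}\right| + 1\right) e^{- 4 \left|{\omega}\right|}}{648}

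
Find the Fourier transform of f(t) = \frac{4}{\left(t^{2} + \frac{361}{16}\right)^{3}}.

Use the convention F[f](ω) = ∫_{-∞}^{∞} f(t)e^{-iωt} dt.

F(ω) = \frac{32 \pi \left(361 \omega^{2} + 228 \left|{\omega}\right| + 48\right) e^{- \frac{19 \left|{\omega}\right|}{4}}}{2476099}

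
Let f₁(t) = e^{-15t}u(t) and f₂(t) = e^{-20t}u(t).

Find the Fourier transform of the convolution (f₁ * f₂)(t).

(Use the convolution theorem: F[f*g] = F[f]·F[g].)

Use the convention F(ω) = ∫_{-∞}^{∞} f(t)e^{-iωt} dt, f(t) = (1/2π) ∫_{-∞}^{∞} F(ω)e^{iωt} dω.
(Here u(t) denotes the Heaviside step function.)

F[f₁*f₂](ω) = \frac{1}{\left(i \omega + 15\right) \left(i \omega + 20\right)}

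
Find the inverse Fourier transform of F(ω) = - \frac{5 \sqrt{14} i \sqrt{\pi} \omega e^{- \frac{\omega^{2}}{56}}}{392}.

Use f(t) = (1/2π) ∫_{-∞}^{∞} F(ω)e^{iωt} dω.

f(t) = 5 t e^{- 14 t^{2}}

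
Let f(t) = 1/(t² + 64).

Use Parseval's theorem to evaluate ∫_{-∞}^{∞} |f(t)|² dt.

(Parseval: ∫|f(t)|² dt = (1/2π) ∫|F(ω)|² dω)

∫|f(t)|² dt = \frac{\pi}{1024}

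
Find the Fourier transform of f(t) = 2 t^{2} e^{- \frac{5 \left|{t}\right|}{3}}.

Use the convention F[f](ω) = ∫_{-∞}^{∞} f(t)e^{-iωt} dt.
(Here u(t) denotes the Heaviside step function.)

F(ω) = \frac{1080 \left(25 - 27 \omega^{2}\right)}{\left(9 \omega^{2} + 25\right)^{3}}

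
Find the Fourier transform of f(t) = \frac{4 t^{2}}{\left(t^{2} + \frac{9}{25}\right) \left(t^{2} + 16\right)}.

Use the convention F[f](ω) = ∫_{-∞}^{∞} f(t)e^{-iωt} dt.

F(ω) = \frac{400 \pi e^{- 4 \left|{\omega}\right|}}{391} - \frac{60 \pi e^{- \frac{3 \left|{\omega}\right|}{5}}}{391}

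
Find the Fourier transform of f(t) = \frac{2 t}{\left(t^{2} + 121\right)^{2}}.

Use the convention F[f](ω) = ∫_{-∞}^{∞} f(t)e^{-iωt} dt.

F(ω) = - \frac{i \pi \omega e^{- 11 \left|{\omega}\right|}}{11}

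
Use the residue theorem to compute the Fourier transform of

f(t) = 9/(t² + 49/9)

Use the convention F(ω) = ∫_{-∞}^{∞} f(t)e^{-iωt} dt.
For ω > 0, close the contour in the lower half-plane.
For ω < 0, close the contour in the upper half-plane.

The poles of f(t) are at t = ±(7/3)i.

Let g(z) = f(z)e^{-iωz}; for large |z| the factor e^{-iωz} decays in the lower half-plane when ω > 0 and in the upper half-plane when ω < 0.

Case ω > 0 (lower half-plane, clockwise contour ⇒ F(ω) = -2πi·ΣRes):
  Res_{z = - \frac{7 i}{3}} g(z) = \frac{27 i e^{- \frac{7 \omega}{3}}}{14}
  F(ω) = -2πi·ΣRes = \frac{27 \pi e^{- \frac{7 \omega}{3}}}{7}

Case ω < 0 (upper half-plane, counterclockwise contour ⇒ F(ω) = +2πi·ΣRes):
  Res_{z = \frac{7 i}{3}} g(z) = - \frac{27 i e^{\frac{7 \omega}{3}}}{14}
  F(ω) = 2πi·ΣRes = \frac{27 \pi e^{\frac{7 \omega}{3}}}{7}

Both cases combine into a single formula in |ω|:

F(ω) = \frac{27 \pi e^{- \frac{7 \left|{\omega}\right|}{3}}}{7}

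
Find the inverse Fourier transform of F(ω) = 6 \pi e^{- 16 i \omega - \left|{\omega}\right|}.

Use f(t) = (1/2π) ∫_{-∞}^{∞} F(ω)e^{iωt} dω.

f(t) = \frac{6}{\left(t - 16\right)^{2} + 1}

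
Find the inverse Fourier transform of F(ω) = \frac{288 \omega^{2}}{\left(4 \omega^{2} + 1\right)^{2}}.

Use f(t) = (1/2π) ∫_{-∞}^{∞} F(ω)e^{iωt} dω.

f(t) = 9 \left(1 - \frac{\left|{t}\right|}{2}\right) e^{- \frac{\left|{t}\right|}{2}}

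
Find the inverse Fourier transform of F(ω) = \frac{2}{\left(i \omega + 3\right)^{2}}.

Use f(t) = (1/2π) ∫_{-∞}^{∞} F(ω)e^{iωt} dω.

f(t) = 2 t e^{- 3 t} u\left(t\right)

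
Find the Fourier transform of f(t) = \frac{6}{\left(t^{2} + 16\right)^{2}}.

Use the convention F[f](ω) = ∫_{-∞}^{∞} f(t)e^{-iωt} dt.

F(ω) = \frac{3 \pi \left(4 \left|{\omega}\right| + 1\right) e^{- 4 \left|{\omega}\right|}}{64}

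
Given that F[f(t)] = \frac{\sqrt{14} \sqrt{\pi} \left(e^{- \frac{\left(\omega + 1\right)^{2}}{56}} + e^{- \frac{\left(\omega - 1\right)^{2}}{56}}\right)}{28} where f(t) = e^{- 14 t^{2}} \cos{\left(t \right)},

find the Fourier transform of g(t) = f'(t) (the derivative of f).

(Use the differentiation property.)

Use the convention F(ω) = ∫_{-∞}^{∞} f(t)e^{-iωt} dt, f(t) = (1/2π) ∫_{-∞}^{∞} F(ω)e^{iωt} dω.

F[g](ω) = \frac{\sqrt{14} i \sqrt{\pi} \omega \left(e^{\frac{\omega}{14}} + 1\right) e^{- \frac{\omega^{2}}{56} - \frac{\omega}{28} - \frac{1}{56}}}{28}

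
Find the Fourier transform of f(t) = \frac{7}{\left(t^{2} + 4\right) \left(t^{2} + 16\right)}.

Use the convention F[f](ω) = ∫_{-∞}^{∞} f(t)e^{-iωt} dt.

F(ω) = \frac{7 \pi \left(2 e^{2 \left|{\omega}\right|} - 1\right) e^{- 4 \left|{\omega}\right|}}{48}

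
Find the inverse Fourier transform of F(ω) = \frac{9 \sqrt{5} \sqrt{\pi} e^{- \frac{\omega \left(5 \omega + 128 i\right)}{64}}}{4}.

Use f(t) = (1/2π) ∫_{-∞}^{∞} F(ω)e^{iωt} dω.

f(t) = 9 e^{- \frac{16 \left(t - 2\right)^{2}}{5}}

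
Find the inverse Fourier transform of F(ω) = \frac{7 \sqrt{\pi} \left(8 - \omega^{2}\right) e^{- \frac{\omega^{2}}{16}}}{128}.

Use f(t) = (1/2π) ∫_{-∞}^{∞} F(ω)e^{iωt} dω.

f(t) = 7 t^{2} e^{- 4 t^{2}}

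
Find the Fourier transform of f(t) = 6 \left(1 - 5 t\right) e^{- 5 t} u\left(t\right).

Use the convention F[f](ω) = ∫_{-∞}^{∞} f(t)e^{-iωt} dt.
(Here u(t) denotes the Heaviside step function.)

F(ω) = \frac{6 i \omega}{- \omega^{2} + 10 i \omega + 25}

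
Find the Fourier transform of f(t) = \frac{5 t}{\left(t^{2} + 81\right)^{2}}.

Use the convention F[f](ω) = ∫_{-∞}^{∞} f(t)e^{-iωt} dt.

F(ω) = - \frac{5 i \pi \omega e^{- 9 \left|{\omega}\right|}}{18}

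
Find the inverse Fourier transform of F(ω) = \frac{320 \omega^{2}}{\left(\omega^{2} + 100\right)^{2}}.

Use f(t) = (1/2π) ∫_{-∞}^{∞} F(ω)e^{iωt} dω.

f(t) = 8 \left(1 - 10 \left|{t}\right|\right) e^{- 10 \left|{t}\right|}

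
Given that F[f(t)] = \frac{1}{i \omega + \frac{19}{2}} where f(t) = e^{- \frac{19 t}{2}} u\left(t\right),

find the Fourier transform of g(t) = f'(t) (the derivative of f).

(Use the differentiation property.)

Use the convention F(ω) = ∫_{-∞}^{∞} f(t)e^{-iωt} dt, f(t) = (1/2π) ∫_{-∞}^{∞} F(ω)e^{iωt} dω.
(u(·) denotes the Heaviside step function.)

F[g](ω) = \frac{2 \omega}{2 \omega - 19 i}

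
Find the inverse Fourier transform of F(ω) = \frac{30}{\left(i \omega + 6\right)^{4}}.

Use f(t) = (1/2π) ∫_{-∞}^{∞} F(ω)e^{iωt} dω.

f(t) = 5 t^{3} e^{- 6 t} u\left(t\right)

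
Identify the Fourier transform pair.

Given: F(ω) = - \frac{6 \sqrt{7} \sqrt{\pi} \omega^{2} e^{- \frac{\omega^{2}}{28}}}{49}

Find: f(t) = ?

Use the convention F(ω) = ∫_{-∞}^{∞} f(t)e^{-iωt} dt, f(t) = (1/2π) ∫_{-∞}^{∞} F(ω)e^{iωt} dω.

f(t) = 6 \left(28 t^{2} - 2\right) e^{- 7 t^{2}}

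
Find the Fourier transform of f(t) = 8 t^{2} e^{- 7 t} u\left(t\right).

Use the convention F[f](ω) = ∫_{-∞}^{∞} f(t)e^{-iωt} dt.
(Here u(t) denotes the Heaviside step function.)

F(ω) = \frac{16}{\left(i \omega + 7\right)^{3}}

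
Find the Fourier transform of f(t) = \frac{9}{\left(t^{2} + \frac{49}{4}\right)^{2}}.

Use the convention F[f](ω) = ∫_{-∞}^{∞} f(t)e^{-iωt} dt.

F(ω) = \frac{18 \pi \left(7 \left|{\omega}\right| + 2\right) e^{- \frac{7 \left|{\omega}\right|}{2}}}{343}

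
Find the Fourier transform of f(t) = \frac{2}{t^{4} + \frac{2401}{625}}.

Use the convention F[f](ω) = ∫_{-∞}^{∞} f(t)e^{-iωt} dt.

F(ω) = \frac{250 \pi e^{- \frac{7 \sqrt{2} \left|{\omega}\right|}{10}} \sin{\left(\frac{7 \sqrt{2} \left|{\omega}\right|}{10} + \frac{\pi}{4} \right)}}{343}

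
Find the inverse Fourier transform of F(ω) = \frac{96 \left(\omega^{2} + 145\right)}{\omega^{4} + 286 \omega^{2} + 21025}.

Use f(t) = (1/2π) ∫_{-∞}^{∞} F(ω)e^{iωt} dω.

f(t) = 4 e^{- 12 \left|{t}\right|} \cos{\left(\left|{t}\right| \right)}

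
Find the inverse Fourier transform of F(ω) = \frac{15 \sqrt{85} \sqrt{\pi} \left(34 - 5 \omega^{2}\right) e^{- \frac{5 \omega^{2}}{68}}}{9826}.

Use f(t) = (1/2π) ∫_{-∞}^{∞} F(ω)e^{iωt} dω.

f(t) = 6 t^{2} e^{- \frac{17 t^{2}}{5}}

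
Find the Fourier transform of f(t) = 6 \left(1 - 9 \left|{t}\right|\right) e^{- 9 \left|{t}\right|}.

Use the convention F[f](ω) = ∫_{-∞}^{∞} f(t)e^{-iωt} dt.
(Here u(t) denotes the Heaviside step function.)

F(ω) = \frac{216 \omega^{2}}{\left(\omega^{2} + 81\right)^{2}}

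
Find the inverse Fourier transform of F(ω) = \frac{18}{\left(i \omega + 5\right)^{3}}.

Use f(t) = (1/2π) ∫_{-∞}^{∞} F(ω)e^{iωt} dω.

f(t) = 9 t^{2} e^{- 5 t} u\left(t\right)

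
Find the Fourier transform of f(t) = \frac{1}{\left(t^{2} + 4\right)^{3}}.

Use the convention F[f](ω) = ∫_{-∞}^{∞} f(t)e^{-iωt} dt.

F(ω) = \frac{\pi \left(4 \omega^{2} + 6 \left|{\omega}\right| + 3\right) e^{- 2 \left|{\omega}\right|}}{256}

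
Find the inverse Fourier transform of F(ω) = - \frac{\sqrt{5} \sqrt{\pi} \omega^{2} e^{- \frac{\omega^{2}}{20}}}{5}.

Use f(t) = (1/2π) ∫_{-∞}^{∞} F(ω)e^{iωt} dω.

f(t) = 5 \left(20 t^{2} - 2\right) e^{- 5 t^{2}}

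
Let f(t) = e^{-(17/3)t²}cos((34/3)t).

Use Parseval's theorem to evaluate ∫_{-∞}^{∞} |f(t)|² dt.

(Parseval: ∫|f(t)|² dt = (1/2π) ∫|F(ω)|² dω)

∫|f(t)|² dt = \frac{\sqrt{102} \sqrt{\pi} \left(1 + e^{\frac{34}{3}}\right)}{68 e^{\frac{34}{3}}}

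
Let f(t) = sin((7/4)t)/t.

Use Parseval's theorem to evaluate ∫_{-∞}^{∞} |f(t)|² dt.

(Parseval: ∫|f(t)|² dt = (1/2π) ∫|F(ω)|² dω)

∫|f(t)|² dt = \frac{7 \pi}{4}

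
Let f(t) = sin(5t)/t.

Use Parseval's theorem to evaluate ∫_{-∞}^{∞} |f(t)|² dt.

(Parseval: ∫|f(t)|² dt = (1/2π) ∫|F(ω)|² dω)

∫|f(t)|² dt = 5 \pi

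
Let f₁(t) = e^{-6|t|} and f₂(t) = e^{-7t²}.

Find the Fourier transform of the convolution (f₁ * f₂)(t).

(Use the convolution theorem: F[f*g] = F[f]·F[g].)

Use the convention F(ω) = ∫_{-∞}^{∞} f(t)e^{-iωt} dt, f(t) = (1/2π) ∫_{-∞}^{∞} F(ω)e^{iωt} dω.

F[f₁*f₂](ω) = \frac{12 \sqrt{7} \sqrt{\pi} e^{- \frac{\omega^{2}}{28}}}{7 \left(\omega^{2} + 36\right)}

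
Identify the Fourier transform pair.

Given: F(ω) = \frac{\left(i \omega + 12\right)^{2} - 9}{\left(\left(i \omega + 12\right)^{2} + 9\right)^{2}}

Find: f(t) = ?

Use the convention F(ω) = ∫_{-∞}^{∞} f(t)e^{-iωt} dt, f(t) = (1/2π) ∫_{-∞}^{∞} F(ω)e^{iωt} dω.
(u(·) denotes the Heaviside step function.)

f(t) = t e^{- 12 t} \cos{\left(3 t \right)} u\left(t\right)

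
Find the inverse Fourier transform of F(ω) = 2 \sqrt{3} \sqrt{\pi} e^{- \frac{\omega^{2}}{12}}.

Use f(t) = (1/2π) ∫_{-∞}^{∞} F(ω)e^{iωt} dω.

f(t) = 6 e^{- 3 t^{2}}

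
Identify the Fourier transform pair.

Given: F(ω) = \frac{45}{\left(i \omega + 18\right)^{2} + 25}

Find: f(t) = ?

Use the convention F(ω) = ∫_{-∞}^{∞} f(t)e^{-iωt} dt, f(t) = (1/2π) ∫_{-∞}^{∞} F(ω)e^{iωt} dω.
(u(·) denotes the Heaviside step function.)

f(t) = 9 e^{- 18 t} \sin{\left(5 t \right)} u\left(t\right)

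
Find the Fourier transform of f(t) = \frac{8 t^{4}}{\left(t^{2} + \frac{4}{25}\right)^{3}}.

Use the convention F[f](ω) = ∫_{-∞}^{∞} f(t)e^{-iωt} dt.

F(ω) = \frac{\pi \left(4 \omega^{2} - 50 \left|{\omega}\right| + 75\right) e^{- \frac{2 \left|{\omega}\right|}{5}}}{10}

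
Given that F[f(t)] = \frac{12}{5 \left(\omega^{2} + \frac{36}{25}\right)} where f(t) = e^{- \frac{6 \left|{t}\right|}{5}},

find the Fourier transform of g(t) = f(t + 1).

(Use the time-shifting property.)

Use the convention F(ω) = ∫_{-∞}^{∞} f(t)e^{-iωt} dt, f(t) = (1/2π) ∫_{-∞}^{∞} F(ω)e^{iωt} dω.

F[g](ω) = \frac{60 e^{i \omega}}{25 \omega^{2} + 36}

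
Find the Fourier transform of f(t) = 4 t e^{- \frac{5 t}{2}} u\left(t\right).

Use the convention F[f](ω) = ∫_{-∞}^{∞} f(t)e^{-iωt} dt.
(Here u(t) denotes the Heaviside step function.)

F(ω) = \frac{16}{\left(2 i \omega + 5\right)^{2}}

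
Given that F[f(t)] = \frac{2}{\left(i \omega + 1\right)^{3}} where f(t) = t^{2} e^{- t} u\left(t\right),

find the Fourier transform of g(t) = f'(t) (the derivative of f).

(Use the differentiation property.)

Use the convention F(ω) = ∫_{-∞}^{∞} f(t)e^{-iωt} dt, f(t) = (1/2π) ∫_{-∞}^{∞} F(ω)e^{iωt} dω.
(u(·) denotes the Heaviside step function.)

F[g](ω) = \frac{2 i \omega}{\left(i \omega + 1\right)^{3}}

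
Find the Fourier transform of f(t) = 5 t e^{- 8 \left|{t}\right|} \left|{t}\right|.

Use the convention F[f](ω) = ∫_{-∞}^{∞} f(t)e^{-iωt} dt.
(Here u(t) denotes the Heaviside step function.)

F(ω) = \frac{20 i \omega \left(\omega^{2} - 192\right)}{\left(\omega^{2} + 64\right)^{3}}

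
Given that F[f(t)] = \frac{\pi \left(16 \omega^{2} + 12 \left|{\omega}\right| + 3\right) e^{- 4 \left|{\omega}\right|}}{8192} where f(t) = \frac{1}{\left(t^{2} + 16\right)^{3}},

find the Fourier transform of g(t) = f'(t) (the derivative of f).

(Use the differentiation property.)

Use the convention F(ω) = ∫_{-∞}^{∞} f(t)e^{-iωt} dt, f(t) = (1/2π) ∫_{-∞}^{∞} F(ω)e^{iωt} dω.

F[g](ω) = \frac{i \pi \omega \left(16 \omega^{2} + 12 \left|{\omega}\right| + 3\right) e^{- 4 \left|{\omega}\right|}}{8192}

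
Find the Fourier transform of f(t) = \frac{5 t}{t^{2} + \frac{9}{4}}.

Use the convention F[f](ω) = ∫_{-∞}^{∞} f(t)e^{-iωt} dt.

F(ω) = - 5 i \pi e^{- \frac{3 \left|{\omega}\right|}{2}} \operatorname{sign}{\left(\omega \right)}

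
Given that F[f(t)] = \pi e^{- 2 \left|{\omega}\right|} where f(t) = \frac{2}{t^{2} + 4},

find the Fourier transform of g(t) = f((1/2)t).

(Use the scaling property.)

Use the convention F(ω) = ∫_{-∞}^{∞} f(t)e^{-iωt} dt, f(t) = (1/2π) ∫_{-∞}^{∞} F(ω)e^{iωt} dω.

F[g](ω) = 2 \pi e^{- 4 \left|{\omega}\right|}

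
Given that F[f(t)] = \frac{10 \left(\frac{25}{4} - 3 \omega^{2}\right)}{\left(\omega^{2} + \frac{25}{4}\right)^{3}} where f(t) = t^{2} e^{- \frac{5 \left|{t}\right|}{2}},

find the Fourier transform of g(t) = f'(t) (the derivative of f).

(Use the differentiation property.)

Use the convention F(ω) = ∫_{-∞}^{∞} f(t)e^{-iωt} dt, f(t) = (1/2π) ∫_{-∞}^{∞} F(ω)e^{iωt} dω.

F[g](ω) = - \frac{160 i \omega \left(12 \omega^{2} - 25\right)}{\left(4 \omega^{2} + 25\right)^{3}}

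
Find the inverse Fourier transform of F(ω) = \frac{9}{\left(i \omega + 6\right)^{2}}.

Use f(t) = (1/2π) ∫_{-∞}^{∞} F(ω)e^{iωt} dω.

f(t) = 9 t e^{- 6 t} u\left(t\right)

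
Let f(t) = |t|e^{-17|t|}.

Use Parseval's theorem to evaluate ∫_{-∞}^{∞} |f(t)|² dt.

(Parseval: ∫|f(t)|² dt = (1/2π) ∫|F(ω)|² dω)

∫|f(t)|² dt = \frac{1}{9826}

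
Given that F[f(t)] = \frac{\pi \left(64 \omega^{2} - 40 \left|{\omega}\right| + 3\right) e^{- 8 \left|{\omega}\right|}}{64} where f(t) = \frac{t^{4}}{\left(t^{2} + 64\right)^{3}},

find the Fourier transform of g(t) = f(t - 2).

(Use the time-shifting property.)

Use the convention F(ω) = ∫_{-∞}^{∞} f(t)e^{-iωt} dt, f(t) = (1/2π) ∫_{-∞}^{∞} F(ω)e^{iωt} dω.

F[g](ω) = \frac{\pi \left(64 \omega^{2} - 40 \left|{\omega}\right| + 3\right) e^{- 2 i \omega - 8 \left|{\omega}\right|}}{64}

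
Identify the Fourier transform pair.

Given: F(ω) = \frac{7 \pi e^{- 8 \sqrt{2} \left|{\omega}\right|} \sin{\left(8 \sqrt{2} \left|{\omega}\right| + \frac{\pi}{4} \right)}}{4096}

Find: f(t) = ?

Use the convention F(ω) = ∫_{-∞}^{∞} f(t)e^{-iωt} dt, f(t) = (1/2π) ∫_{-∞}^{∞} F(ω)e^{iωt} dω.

f(t) = \frac{7}{t^{4} + 65536}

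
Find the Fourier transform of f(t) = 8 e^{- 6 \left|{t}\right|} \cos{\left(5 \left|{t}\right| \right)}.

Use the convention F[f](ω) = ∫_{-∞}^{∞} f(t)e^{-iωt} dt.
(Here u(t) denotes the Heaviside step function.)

F(ω) = \frac{96 \left(\omega^{2} + 61\right)}{\omega^{4} + 22 \omega^{2} + 3721}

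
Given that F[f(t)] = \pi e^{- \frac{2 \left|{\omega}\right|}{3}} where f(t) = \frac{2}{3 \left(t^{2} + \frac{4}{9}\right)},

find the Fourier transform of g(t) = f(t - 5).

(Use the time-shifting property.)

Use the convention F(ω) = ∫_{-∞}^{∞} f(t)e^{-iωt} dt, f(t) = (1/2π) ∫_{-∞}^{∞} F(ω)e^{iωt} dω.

F[g](ω) = \pi e^{- 5 i \omega - \frac{2 \left|{\omega}\right|}{3}}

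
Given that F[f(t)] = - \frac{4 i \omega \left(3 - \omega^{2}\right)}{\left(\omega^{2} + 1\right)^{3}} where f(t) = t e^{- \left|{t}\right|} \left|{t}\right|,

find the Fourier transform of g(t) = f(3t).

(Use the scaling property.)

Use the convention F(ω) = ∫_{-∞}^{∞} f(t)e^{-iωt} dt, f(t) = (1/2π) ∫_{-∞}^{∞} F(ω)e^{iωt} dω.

F[g](ω) = \frac{36 i \omega \left(\omega^{2} - 27\right)}{\left(\omega^{2} + 9\right)^{3}}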